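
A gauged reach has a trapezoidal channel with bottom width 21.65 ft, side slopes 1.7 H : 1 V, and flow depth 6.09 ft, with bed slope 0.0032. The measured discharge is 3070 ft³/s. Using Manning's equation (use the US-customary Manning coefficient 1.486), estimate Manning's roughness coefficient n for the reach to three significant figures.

A = (b + z·y)·y = (21.65 + 1.7×6.09)×6.09 = 194.9 ft²
P = b + 2y√(1+z²) = 21.65 + 2×6.09×√(1+1.7²) = 45.67 ft
R = A/P = 194.9/45.67 = 4.267 ft
n = (1.486/Q)·A·R^(2/3)·S^(1/2) = (1.486/3070) × 194.9 × 2.631 × 0.05657 = 0.01404

0.0140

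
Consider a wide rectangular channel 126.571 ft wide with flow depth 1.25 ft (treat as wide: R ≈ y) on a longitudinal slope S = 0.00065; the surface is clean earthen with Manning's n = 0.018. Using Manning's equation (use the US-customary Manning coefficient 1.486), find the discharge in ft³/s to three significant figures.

A = b·y = 126.571 × 1.25 = 158.2 ft²
Wide channel: R ≈ y = 1.25 ft
Q = (1.486/n)·A·R^(2/3)·S^(1/2) = (1.486/0.018) × 158.2 × 1.250^(2/3) × 0.00065^(1/2) = 386.4 ft³/s

386 ft³/s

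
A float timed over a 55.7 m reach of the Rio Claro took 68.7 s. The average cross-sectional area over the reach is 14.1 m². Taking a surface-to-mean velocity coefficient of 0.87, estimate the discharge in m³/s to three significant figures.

9.95 m³/s

v_surface = L / t̄ = 55.7 / 68.7 = 0.8108 m/s
v_mean = 0.87 × 0.8108 = 0.7054 m/s
Q = A × v_mean = 14.1 × 0.7054 = 9.946 m³/s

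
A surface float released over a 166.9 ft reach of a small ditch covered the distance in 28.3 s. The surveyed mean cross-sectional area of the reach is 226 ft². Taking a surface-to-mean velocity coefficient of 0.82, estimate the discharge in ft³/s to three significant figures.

v_surface = L / t̄ = 166.9 / 28.3 = 5.898 ft/s
v_mean = 0.82 × 5.898 = 4.836 ft/s
Q = A × v_mean = 226 × 4.836 = 1093 ft³/s

1090 ft³/s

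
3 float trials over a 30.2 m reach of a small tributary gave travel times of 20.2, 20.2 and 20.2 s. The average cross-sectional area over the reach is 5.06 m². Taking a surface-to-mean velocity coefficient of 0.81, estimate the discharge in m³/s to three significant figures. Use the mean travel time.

t̄ = (20.2 + 20.2 + 20.2) / 3 = 20.2 s
v_surface = L / t̄ = 30.2 / 20.2 = 1.495 m/s
v_mean = 0.81 × 1.495 = 1.211 m/s
Q = A × v_mean = 5.06 × 1.211 = 6.128 m³/s

6.13 m³/s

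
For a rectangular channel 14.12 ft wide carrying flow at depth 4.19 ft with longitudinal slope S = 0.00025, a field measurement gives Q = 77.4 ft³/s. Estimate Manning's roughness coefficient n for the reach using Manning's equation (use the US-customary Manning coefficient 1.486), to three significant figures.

0.0342

A = b·y = 14.12 × 4.19 = 59.16 ft²
P = b + 2y = 14.12 + 2×4.19 = 22.50 ft
R = A/P = 59.16/22.50 = 2.629 ft
n = (1.486/Q)·A·R^(2/3)·S^(1/2) = (1.486/77.4) × 59.16 × 1.905 × 0.01581 = 0.03421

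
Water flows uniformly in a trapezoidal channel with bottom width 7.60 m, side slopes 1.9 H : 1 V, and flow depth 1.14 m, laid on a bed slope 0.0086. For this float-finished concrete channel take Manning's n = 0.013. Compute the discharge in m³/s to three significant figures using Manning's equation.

A = (b + z·y)·y = (7.60 + 1.9×1.14)×1.14 = 11.13 m²
P = b + 2y√(1+z²) = 7.60 + 2×1.14×√(1+1.9²) = 12.50 m
R = A/P = 11.13/12.50 = 0.8910 m
Q = (1/n)·A·R^(2/3)·S^(1/2) = (1/0.013) × 11.13 × 0.8910^(2/3) × 0.0086^(1/2) = 73.54 m³/s

73.5 m³/s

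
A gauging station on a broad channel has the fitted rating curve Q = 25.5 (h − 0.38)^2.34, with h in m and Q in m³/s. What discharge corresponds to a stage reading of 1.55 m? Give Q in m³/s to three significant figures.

36.8 m³/s

Q = 25.5 × (1.55 − 0.38)^2.34 = 25.5 × 1.17^2.34 = 36.82 m³/s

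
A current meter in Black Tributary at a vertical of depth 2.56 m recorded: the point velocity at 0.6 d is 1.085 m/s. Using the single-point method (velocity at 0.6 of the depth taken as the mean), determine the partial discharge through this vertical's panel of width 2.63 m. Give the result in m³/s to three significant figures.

7.31 m³/s

v̄ = v₀.₆ = 1.085 m/s
q = v̄ × d × w = 1.085 × 2.56 × 2.63 = 7.305 m³/s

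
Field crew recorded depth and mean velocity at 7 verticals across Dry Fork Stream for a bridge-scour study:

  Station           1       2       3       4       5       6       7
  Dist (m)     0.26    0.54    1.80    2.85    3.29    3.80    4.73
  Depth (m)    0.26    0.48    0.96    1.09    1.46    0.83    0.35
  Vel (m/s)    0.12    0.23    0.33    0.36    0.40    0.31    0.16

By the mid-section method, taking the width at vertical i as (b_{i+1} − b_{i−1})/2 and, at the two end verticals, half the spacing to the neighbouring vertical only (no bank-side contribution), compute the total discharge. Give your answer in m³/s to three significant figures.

1.24 m³/s

w_1 = (0.54 − 0.26)/2 = 0.14 m; q_1 = 0.12 × 0.26 × 0.14 = 0.004368 m³/s
w_2 = (1.80 − 0.26)/2 = 0.77 m; q_2 = 0.23 × 0.48 × 0.77 = 0.08501 m³/s
w_3 = (2.85 − 0.54)/2 = 1.155 m; q_3 = 0.33 × 0.96 × 1.155 = 0.3659 m³/s
w_4 = (3.29 − 1.80)/2 = 0.745 m; q_4 = 0.36 × 1.09 × 0.745 = 0.2923 m³/s
w_5 = (3.80 − 2.85)/2 = 0.475 m; q_5 = 0.40 × 1.46 × 0.475 = 0.2774 m³/s
w_6 = (4.73 − 3.29)/2 = 0.72 m; q_6 = 0.31 × 0.83 × 0.72 = 0.1853 m³/s
w_7 = (4.73 − 3.80)/2 = 0.465 m; q_7 = 0.16 × 0.35 × 0.465 = 0.02604 m³/s
Q = Σ qᵢ = 1.236 m³/s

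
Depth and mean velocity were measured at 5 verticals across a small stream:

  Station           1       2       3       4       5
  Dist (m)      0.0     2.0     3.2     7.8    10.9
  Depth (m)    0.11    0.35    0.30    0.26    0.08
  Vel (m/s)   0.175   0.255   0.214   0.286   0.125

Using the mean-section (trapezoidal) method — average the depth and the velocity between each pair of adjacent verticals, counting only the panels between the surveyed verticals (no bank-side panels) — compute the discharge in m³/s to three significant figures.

0.621 m³/s

Panel 1-2: Δb = 2 m, d̄ = (0.11+0.35)/2 = 0.23, v̄ = (0.175+0.255)/2 = 0.215 → q = 2×0.23×0.215 = 0.09890 m³/s
Panel 2-3: Δb = 1.2 m, d̄ = (0.35+0.30)/2 = 0.325, v̄ = (0.255+0.214)/2 = 0.2345 → q = 1.2×0.325×0.2345 = 0.09146 m³/s
Panel 3-4: Δb = 4.6 m, d̄ = (0.30+0.26)/2 = 0.28, v̄ = (0.214+0.286)/2 = 0.25 → q = 4.6×0.28×0.25 = 0.3220 m³/s
Panel 4-5: Δb = 3.1 m, d̄ = (0.26+0.08)/2 = 0.17, v̄ = (0.286+0.125)/2 = 0.2055 → q = 3.1×0.17×0.2055 = 0.1083 m³/s
Q = Σ q = 0.6207 m³/s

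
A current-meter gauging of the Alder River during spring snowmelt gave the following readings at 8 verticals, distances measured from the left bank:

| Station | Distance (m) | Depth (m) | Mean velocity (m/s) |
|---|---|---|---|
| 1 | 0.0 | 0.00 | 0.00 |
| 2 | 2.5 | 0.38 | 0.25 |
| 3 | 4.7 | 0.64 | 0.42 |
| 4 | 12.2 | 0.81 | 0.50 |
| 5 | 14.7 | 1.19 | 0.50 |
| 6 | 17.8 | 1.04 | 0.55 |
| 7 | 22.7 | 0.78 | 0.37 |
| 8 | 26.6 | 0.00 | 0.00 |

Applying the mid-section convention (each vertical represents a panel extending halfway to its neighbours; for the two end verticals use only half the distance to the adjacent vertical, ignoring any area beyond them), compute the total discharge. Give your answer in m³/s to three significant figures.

w_2 = (4.7 − 0.0)/2 = 2.35 m; q_2 = 0.25 × 0.38 × 2.35 = 0.2233 m³/s
w_3 = (12.2 − 2.5)/2 = 4.85 m; q_3 = 0.42 × 0.64 × 4.85 = 1.304 m³/s
w_4 = (14.7 − 4.7)/2 = 5 m; q_4 = 0.50 × 0.81 × 5 = 2.025 m³/s
w_5 = (17.8 − 12.2)/2 = 2.8 m; q_5 = 0.50 × 1.19 × 2.8 = 1.666 m³/s
w_6 = (22.7 − 14.7)/2 = 4 m; q_6 = 0.55 × 1.04 × 4 = 2.288 m³/s
w_7 = (26.6 − 17.8)/2 = 4.4 m; q_7 = 0.37 × 0.78 × 4.4 = 1.270 m³/s
Stations 1, 8 contribute zero (depth or velocity is 0).
Q = Σ qᵢ = 8.776 m³/s

8.78 m³/s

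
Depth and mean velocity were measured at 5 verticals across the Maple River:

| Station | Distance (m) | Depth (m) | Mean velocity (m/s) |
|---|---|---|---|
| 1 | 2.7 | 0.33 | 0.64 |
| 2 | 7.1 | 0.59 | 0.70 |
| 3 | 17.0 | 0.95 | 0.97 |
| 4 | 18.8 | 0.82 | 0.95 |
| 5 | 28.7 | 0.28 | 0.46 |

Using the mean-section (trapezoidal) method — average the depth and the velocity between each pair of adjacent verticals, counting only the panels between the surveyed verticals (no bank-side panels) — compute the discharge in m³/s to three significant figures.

13.1 m³/s

Panel 1-2: Δb = 4.4 m, d̄ = (0.33+0.59)/2 = 0.46, v̄ = (0.64+0.70)/2 = 0.67 → q = 4.4×0.46×0.67 = 1.356 m³/s
Panel 2-3: Δb = 9.9 m, d̄ = (0.59+0.95)/2 = 0.77, v̄ = (0.70+0.97)/2 = 0.835 → q = 9.9×0.77×0.835 = 6.365 m³/s
Panel 3-4: Δb = 1.8 m, d̄ = (0.95+0.82)/2 = 0.885, v̄ = (0.97+0.95)/2 = 0.96 → q = 1.8×0.885×0.96 = 1.529 m³/s
Panel 4-5: Δb = 9.9 m, d̄ = (0.82+0.28)/2 = 0.55, v̄ = (0.95+0.46)/2 = 0.705 → q = 9.9×0.55×0.705 = 3.839 m³/s
Q = Σ q = 13.09 m³/s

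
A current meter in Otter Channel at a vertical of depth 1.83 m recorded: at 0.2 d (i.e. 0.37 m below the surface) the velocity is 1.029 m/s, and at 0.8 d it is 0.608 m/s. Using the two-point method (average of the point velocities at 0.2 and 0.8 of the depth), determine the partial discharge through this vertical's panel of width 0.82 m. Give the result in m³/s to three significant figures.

v̄ = (1.029 + 0.608) / 2 = 0.8185 m/s
q = v̄ × d × w = 0.8185 × 1.83 × 0.82 = 1.228 m³/s

1.23 m³/s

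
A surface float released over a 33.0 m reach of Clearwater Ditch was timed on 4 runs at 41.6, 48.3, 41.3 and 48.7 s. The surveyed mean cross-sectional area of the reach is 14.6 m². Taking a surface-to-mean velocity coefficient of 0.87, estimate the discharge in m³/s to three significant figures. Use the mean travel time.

9.32 m³/s

t̄ = (41.6 + 48.3 + 41.3 + 48.7) / 4 = 44.975 s
v_surface = L / t̄ = 33.0 / 44.975 = 0.7337 m/s
v_mean = 0.87 × 0.7337 = 0.6384 m/s
Q = A × v_mean = 14.6 × 0.6384 = 9.320 m³/s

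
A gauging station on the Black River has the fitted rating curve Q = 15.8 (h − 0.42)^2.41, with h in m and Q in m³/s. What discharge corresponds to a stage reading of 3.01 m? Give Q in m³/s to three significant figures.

Q = 15.8 × (3.01 − 0.42)^2.41 = 15.8 × 2.59^2.41 = 156.6 m³/s

157 m³/s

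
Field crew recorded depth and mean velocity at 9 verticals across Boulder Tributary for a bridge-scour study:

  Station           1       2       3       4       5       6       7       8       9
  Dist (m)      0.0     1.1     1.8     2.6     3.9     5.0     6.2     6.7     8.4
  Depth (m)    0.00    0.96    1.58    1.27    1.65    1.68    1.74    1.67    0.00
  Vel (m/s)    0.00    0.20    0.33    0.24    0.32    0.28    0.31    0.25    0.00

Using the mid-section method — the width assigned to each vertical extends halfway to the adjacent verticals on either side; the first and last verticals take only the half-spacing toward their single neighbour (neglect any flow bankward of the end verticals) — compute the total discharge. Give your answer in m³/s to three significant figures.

w_2 = (1.8 − 0.0)/2 = 0.9 m; q_2 = 0.20 × 0.96 × 0.9 = 0.1728 m³/s
w_3 = (2.6 − 1.1)/2 = 0.75 m; q_3 = 0.33 × 1.58 × 0.75 = 0.3911 m³/s
w_4 = (3.9 − 1.8)/2 = 1.05 m; q_4 = 0.24 × 1.27 × 1.05 = 0.3200 m³/s
w_5 = (5.0 − 2.6)/2 = 1.2 m; q_5 = 0.32 × 1.65 × 1.2 = 0.6336 m³/s
w_6 = (6.2 − 3.9)/2 = 1.15 m; q_6 = 0.28 × 1.68 × 1.15 = 0.5410 m³/s
w_7 = (6.7 − 5.0)/2 = 0.85 m; q_7 = 0.31 × 1.74 × 0.85 = 0.4585 m³/s
w_8 = (8.4 − 6.2)/2 = 1.1 m; q_8 = 0.25 × 1.67 × 1.1 = 0.4593 m³/s
Stations 1, 9 contribute zero (depth or velocity is 0).
Q = Σ qᵢ = 2.976 m³/s

2.98 m³/s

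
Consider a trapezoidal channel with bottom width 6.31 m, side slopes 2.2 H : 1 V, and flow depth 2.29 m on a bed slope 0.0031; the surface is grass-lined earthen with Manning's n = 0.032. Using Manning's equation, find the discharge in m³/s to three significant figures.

59.1 m³/s

A = (b + z·y)·y = (6.31 + 2.2×2.29)×2.29 = 25.99 m²
P = b + 2y√(1+z²) = 6.31 + 2×2.29×√(1+2.2²) = 17.38 m
R = A/P = 25.99/17.38 = 1.495 m
Q = (1/n)·A·R^(2/3)·S^(1/2) = (1/0.032) × 25.99 × 1.495^(2/3) × 0.0031^(1/2) = 59.13 m³/s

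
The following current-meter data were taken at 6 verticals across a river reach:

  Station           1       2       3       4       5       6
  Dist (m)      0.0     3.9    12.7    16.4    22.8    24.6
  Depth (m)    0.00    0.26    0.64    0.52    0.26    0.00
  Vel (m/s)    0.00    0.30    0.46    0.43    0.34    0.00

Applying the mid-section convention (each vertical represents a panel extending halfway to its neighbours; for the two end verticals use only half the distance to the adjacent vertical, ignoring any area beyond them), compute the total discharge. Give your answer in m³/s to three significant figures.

3.83 m³/s

w_2 = (12.7 − 0.0)/2 = 6.35 m; q_2 = 0.30 × 0.26 × 6.35 = 0.4953 m³/s
w_3 = (16.4 − 3.9)/2 = 6.25 m; q_3 = 0.46 × 0.64 × 6.25 = 1.840 m³/s
w_4 = (22.8 − 12.7)/2 = 5.05 m; q_4 = 0.43 × 0.52 × 5.05 = 1.129 m³/s
w_5 = (24.6 − 16.4)/2 = 4.1 m; q_5 = 0.34 × 0.26 × 4.1 = 0.3624 m³/s
Stations 1, 6 contribute zero (depth or velocity is 0).
Q = Σ qᵢ = 3.827 m³/s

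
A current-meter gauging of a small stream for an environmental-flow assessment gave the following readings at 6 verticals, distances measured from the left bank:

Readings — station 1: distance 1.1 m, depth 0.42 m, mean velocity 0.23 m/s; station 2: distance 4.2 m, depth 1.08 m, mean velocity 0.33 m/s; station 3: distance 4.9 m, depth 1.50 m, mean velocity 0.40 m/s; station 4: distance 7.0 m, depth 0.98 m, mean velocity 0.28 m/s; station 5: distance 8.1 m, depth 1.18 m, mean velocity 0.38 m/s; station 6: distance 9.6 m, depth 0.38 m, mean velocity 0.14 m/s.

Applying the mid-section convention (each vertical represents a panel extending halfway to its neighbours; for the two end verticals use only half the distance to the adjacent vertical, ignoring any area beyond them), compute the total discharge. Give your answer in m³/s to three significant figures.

w_1 = (4.2 − 1.1)/2 = 1.55 m; q_1 = 0.23 × 0.42 × 1.55 = 0.1497 m³/s
w_2 = (4.9 − 1.1)/2 = 1.9 m; q_2 = 0.33 × 1.08 × 1.9 = 0.6772 m³/s
w_3 = (7.0 − 4.2)/2 = 1.4 m; q_3 = 0.40 × 1.50 × 1.4 = 0.8400 m³/s
w_4 = (8.1 − 4.9)/2 = 1.6 m; q_4 = 0.28 × 0.98 × 1.6 = 0.4390 m³/s
w_5 = (9.6 − 7.0)/2 = 1.3 m; q_5 = 0.38 × 1.18 × 1.3 = 0.5829 m³/s
w_6 = (9.6 − 8.1)/2 = 0.75 m; q_6 = 0.14 × 0.38 × 0.75 = 0.03990 m³/s
Q = Σ qᵢ = 2.729 m³/s

2.73 m³/s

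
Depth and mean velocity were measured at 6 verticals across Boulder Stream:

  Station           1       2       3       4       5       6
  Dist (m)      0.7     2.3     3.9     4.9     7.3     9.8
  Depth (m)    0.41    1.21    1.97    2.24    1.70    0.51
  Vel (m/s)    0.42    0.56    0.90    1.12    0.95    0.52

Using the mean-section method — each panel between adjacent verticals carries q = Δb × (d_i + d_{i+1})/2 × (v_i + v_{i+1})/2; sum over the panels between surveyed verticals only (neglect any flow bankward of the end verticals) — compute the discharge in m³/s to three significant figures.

Panel 1-2: Δb = 1.6 m, d̄ = (0.41+1.21)/2 = 0.81, v̄ = (0.42+0.56)/2 = 0.49 → q = 1.6×0.81×0.49 = 0.6350 m³/s
Panel 2-3: Δb = 1.6 m, d̄ = (1.21+1.97)/2 = 1.59, v̄ = (0.56+0.90)/2 = 0.73 → q = 1.6×1.59×0.73 = 1.857 m³/s
Panel 3-4: Δb = 1 m, d̄ = (1.97+2.24)/2 = 2.105, v̄ = (0.90+1.12)/2 = 1.01 → q = 1×2.105×1.01 = 2.126 m³/s
Panel 4-5: Δb = 2.4 m, d̄ = (2.24+1.70)/2 = 1.97, v̄ = (1.12+0.95)/2 = 1.035 → q = 2.4×1.97×1.035 = 4.893 m³/s
Panel 5-6: Δb = 2.5 m, d̄ = (1.70+0.51)/2 = 1.105, v̄ = (0.95+0.52)/2 = 0.735 → q = 2.5×1.105×0.735 = 2.030 m³/s
Q = Σ q = 11.54 m³/s

11.5 m³/s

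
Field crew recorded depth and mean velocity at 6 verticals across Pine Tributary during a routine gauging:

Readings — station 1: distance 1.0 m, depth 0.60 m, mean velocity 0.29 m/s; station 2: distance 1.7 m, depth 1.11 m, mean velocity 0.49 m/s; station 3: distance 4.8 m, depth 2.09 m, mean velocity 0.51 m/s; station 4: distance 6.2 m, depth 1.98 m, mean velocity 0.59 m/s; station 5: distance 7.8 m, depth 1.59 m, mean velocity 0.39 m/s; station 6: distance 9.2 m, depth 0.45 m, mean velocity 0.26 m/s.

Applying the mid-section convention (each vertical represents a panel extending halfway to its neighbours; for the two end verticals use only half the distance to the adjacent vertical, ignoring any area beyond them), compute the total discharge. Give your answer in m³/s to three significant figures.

6.26 m³/s

w_1 = (1.7 − 1.0)/2 = 0.35 m; q_1 = 0.29 × 0.60 × 0.35 = 0.06090 m³/s
w_2 = (4.8 − 1.0)/2 = 1.9 m; q_2 = 0.49 × 1.11 × 1.9 = 1.033 m³/s
w_3 = (6.2 − 1.7)/2 = 2.25 m; q_3 = 0.51 × 2.09 × 2.25 = 2.398 m³/s
w_4 = (7.8 − 4.8)/2 = 1.5 m; q_4 = 0.59 × 1.98 × 1.5 = 1.752 m³/s
w_5 = (9.2 − 6.2)/2 = 1.5 m; q_5 = 0.39 × 1.59 × 1.5 = 0.9302 m³/s
w_6 = (9.2 − 7.8)/2 = 0.7 m; q_6 = 0.26 × 0.45 × 0.7 = 0.08190 m³/s
Q = Σ qᵢ = 6.257 m³/s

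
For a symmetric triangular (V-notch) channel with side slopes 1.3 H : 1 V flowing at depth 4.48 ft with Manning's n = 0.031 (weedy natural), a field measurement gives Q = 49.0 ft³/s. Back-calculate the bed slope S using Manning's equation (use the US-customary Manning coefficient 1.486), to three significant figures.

0.000714

A = z·y² = 1.3×4.48² = 26.09 ft²
P = 2y√(1+z²) = 2×4.48×√(1+1.3²) = 14.70 ft
R = A/P = 26.09/14.70 = 1.775 ft
S = (Q·n / (1.486·A·R^(2/3)))² = (49.0×0.031 / (1.486×26.09×1.466))² = 0.0007139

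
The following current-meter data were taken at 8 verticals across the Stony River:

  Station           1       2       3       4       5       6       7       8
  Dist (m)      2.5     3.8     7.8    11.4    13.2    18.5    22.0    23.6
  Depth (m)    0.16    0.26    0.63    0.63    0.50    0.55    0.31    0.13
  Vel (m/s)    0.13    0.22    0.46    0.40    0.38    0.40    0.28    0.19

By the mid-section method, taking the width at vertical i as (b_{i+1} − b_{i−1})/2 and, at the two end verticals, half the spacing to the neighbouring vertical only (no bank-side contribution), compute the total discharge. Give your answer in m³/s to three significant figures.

w_1 = (3.8 − 2.5)/2 = 0.65 m; q_1 = 0.13 × 0.16 × 0.65 = 0.01352 m³/s
w_2 = (7.8 − 2.5)/2 = 2.65 m; q_2 = 0.22 × 0.26 × 2.65 = 0.1516 m³/s
w_3 = (11.4 − 3.8)/2 = 3.8 m; q_3 = 0.46 × 0.63 × 3.8 = 1.101 m³/s
w_4 = (13.2 − 7.8)/2 = 2.7 m; q_4 = 0.40 × 0.63 × 2.7 = 0.6804 m³/s
w_5 = (18.5 − 11.4)/2 = 3.55 m; q_5 = 0.38 × 0.50 × 3.55 = 0.6745 m³/s
w_6 = (22.0 − 13.2)/2 = 4.4 m; q_6 = 0.40 × 0.55 × 4.4 = 0.9680 m³/s
w_7 = (23.6 − 18.5)/2 = 2.55 m; q_7 = 0.28 × 0.31 × 2.55 = 0.2213 m³/s
w_8 = (23.6 − 22.0)/2 = 0.8 m; q_8 = 0.19 × 0.13 × 0.8 = 0.01976 m³/s
Q = Σ qᵢ = 3.830 m³/s

3.83 m³/s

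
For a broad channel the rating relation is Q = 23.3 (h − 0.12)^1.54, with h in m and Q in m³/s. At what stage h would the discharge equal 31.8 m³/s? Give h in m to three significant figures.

1.34 m

h − h₀ = (Q/C)^(1/b) = (31.8/23.3)^(1/1.54) = 1.224 m
h = 0.12 + 1.224 = 1.344 m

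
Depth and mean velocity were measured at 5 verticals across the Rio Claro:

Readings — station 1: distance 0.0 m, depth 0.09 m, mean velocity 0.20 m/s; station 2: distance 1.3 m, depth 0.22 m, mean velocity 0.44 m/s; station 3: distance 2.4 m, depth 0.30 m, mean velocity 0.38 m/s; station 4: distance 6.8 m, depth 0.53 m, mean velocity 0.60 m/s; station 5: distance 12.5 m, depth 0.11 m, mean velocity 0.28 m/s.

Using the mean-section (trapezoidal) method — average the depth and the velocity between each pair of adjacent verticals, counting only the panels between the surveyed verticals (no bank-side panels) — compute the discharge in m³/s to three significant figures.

1.88 m³/s

Panel 1-2: Δb = 1.3 m, d̄ = (0.09+0.22)/2 = 0.155, v̄ = (0.20+0.44)/2 = 0.32 → q = 1.3×0.155×0.32 = 0.06448 m³/s
Panel 2-3: Δb = 1.1 m, d̄ = (0.22+0.30)/2 = 0.26, v̄ = (0.44+0.38)/2 = 0.41 → q = 1.1×0.26×0.41 = 0.1173 m³/s
Panel 3-4: Δb = 4.4 m, d̄ = (0.30+0.53)/2 = 0.415, v̄ = (0.38+0.60)/2 = 0.49 → q = 4.4×0.415×0.49 = 0.8947 m³/s
Panel 4-5: Δb = 5.7 m, d̄ = (0.53+0.11)/2 = 0.32, v̄ = (0.60+0.28)/2 = 0.44 → q = 5.7×0.32×0.44 = 0.8026 m³/s
Q = Σ q = 1.879 m³/s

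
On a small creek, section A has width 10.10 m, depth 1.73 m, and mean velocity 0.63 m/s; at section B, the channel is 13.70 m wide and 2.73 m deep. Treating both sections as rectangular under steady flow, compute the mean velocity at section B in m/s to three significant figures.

0.294 m/s

Q = A₁V₁ = (10.10×1.73) × 0.63 = 11.01 m³/s
A₂ = 13.70 × 2.73 = 37.40 m²
V₂ = Q/A₂ = 11.01/37.40 = 0.2943 m/s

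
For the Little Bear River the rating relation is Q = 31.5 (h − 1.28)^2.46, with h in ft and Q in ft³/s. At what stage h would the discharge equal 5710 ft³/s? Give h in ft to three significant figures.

h − h₀ = (Q/C)^(1/b) = (5710/31.5)^(1/2.46) = 8.280 ft
h = 1.28 + 8.280 = 9.560 ft

9.56 ft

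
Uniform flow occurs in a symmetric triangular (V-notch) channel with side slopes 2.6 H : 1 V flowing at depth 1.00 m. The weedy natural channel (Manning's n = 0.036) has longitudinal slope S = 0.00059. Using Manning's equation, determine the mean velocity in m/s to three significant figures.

A = z·y² = 2.6×1.00² = 2.600 m²
P = 2y√(1+z²) = 2×1.00×√(1+2.6²) = 5.571 m
R = A/P = 2.600/5.571 = 0.4667 m
Q = (1/n)·A·R^(2/3)·S^(1/2) = (1/0.036) × 2.600 × 0.4667^(2/3) × 0.00059^(1/2) = 1.055 m³/s
V = Q/A = 1.055/2.600 = 0.4059 m/s

0.406 m/s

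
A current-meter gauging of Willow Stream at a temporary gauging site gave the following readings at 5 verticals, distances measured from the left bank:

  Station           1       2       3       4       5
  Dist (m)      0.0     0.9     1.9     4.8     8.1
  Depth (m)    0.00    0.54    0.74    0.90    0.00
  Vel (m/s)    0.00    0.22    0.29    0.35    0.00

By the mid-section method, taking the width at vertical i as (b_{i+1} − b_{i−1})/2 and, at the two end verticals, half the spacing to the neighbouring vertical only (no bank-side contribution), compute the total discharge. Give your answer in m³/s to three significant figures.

w_2 = (1.9 − 0.0)/2 = 0.95 m; q_2 = 0.22 × 0.54 × 0.95 = 0.1129 m³/s
w_3 = (4.8 − 0.9)/2 = 1.95 m; q_3 = 0.29 × 0.74 × 1.95 = 0.4185 m³/s
w_4 = (8.1 − 1.9)/2 = 3.1 m; q_4 = 0.35 × 0.90 × 3.1 = 0.9765 m³/s
Stations 1, 5 contribute zero (depth or velocity is 0).
Q = Σ qᵢ = 1.508 m³/s

1.51 m³/s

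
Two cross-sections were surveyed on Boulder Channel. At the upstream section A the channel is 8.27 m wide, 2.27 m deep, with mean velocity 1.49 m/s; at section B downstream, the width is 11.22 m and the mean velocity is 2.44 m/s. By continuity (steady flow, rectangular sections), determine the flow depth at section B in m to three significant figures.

1.02 m

Q = A₁V₁ = (8.27×2.27) × 1.49 = 27.97 m³/s
d₂ = Q/(b₂ V₂) = 27.97/(11.22×2.44) = 1.022 m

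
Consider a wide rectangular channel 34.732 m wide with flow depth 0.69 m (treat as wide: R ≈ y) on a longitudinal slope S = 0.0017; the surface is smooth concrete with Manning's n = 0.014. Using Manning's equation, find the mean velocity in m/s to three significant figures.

2.30 m/s

A = b·y = 34.732 × 0.69 = 23.97 m²
Wide channel: R ≈ y = 0.69 m
Q = (1/n)·A·R^(2/3)·S^(1/2) = (1/0.014) × 23.97 × 0.6900^(2/3) × 0.0017^(1/2) = 55.11 m³/s
V = Q/A = 55.11/23.97 = 2.300 m/s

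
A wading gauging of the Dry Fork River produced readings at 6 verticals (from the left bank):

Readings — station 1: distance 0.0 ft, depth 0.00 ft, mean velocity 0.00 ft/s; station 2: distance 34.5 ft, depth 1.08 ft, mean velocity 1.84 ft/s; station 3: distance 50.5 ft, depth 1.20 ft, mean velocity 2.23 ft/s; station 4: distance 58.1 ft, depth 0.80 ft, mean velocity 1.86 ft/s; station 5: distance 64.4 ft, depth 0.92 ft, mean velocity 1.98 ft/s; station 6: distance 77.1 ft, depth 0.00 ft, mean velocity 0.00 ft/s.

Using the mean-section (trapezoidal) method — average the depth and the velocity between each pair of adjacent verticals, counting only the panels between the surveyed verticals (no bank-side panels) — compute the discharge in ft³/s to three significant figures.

Panel 1-2: Δb = 34.5 ft, d̄ = (0.00+1.08)/2 = 0.54, v̄ = (0.00+1.84)/2 = 0.92 → q = 34.5×0.54×0.92 = 17.14 ft³/s
Panel 2-3: Δb = 16 ft, d̄ = (1.08+1.20)/2 = 1.14, v̄ = (1.84+2.23)/2 = 2.035 → q = 16×1.14×2.035 = 37.12 ft³/s
Panel 3-4: Δb = 7.6 ft, d̄ = (1.20+0.80)/2 = 1, v̄ = (2.23+1.86)/2 = 2.045 → q = 7.6×1×2.045 = 15.54 ft³/s
Panel 4-5: Δb = 6.3 ft, d̄ = (0.80+0.92)/2 = 0.86, v̄ = (1.86+1.98)/2 = 1.92 → q = 6.3×0.86×1.92 = 10.40 ft³/s
Panel 5-6: Δb = 12.7 ft, d̄ = (0.92+0.00)/2 = 0.46, v̄ = (1.98+0.00)/2 = 0.99 → q = 12.7×0.46×0.99 = 5.784 ft³/s
Q = Σ q = 85.99 ft³/s

86.0 ft³/s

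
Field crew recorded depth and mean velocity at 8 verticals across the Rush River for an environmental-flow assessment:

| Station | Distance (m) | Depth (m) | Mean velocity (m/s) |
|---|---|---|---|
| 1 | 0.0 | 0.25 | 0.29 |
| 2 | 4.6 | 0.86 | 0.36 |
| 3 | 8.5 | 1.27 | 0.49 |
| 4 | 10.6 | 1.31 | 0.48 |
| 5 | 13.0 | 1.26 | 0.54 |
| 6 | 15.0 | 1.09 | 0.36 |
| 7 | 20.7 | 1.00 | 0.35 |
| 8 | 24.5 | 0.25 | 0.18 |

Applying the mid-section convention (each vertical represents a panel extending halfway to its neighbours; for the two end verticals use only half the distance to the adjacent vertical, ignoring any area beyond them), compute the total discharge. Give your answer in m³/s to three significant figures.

w_1 = (4.6 − 0.0)/2 = 2.3 m; q_1 = 0.29 × 0.25 × 2.3 = 0.1668 m³/s
w_2 = (8.5 − 0.0)/2 = 4.25 m; q_2 = 0.36 × 0.86 × 4.25 = 1.316 m³/s
w_3 = (10.6 − 4.6)/2 = 3 m; q_3 = 0.49 × 1.27 × 3 = 1.867 m³/s
w_4 = (13.0 − 8.5)/2 = 2.25 m; q_4 = 0.48 × 1.31 × 2.25 = 1.415 m³/s
w_5 = (15.0 − 10.6)/2 = 2.2 m; q_5 = 0.54 × 1.26 × 2.2 = 1.497 m³/s
w_6 = (20.7 − 13.0)/2 = 3.85 m; q_6 = 0.36 × 1.09 × 3.85 = 1.511 m³/s
w_7 = (24.5 − 15.0)/2 = 4.75 m; q_7 = 0.35 × 1.00 × 4.75 = 1.663 m³/s
w_8 = (24.5 − 20.7)/2 = 1.9 m; q_8 = 0.18 × 0.25 × 1.9 = 0.08550 m³/s
Q = Σ qᵢ = 9.520 m³/s

9.52 m³/s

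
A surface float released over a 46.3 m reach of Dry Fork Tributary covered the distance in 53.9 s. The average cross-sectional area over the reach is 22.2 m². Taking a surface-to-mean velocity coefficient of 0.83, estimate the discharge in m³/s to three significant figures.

15.8 m³/s

v_surface = L / t̄ = 46.3 / 53.9 = 0.8590 m/s
v_mean = 0.83 × 0.8590 = 0.7130 m/s
Q = A × v_mean = 22.2 × 0.7130 = 15.83 m³/s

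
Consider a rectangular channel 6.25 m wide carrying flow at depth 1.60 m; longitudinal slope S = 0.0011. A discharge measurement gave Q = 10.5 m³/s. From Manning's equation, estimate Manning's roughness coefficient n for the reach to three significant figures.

0.0328

A = b·y = 6.25 × 1.60 = 10.00 m²
P = b + 2y = 6.25 + 2×1.60 = 9.450 m
R = A/P = 10.00/9.450 = 1.058 m
n = (1/Q)·A·R^(2/3)·S^(1/2) = (1/10.5) × 10.00 × 1.038 × 0.03317 = 0.03280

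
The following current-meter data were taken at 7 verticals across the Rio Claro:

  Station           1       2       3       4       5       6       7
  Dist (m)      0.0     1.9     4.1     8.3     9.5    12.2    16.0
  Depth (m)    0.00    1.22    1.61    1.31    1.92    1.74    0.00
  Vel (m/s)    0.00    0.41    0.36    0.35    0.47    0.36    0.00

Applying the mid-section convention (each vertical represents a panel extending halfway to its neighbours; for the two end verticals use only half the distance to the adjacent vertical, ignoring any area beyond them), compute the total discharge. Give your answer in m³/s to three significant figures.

7.91 m³/s

w_2 = (4.1 − 0.0)/2 = 2.05 m; q_2 = 0.41 × 1.22 × 2.05 = 1.025 m³/s
w_3 = (8.3 − 1.9)/2 = 3.2 m; q_3 = 0.36 × 1.61 × 3.2 = 1.855 m³/s
w_4 = (9.5 − 4.1)/2 = 2.7 m; q_4 = 0.35 × 1.31 × 2.7 = 1.238 m³/s
w_5 = (12.2 − 8.3)/2 = 1.95 m; q_5 = 0.47 × 1.92 × 1.95 = 1.760 m³/s
w_6 = (16.0 − 9.5)/2 = 3.25 m; q_6 = 0.36 × 1.74 × 3.25 = 2.036 m³/s
Stations 1, 7 contribute zero (depth or velocity is 0).
Q = Σ qᵢ = 7.914 m³/s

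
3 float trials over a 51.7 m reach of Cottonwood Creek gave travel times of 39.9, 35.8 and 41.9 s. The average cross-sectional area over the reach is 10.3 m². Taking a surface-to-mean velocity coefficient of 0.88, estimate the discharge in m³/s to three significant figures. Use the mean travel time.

12.0 m³/s

t̄ = (39.9 + 35.8 + 41.9) / 3 = 39.2 s
v_surface = L / t̄ = 51.7 / 39.2 = 1.319 m/s
v_mean = 0.88 × 1.319 = 1.161 m/s
Q = A × v_mean = 10.3 × 1.161 = 11.95 m³/s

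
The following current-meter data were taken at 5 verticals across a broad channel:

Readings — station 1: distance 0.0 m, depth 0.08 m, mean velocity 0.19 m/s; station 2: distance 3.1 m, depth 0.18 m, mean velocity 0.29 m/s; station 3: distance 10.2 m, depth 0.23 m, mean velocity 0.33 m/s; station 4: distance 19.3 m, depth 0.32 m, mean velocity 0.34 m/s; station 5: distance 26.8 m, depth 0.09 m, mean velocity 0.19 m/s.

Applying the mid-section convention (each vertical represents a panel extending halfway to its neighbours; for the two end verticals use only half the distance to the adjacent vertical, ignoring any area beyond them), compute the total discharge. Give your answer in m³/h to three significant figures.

w_1 = (3.1 − 0.0)/2 = 1.55 m; q_1 = 0.19 × 0.08 × 1.55 = 0.02356 m³/s
w_2 = (10.2 − 0.0)/2 = 5.1 m; q_2 = 0.29 × 0.18 × 5.1 = 0.2662 m³/s
w_3 = (19.3 − 3.1)/2 = 8.1 m; q_3 = 0.33 × 0.23 × 8.1 = 0.6148 m³/s
w_4 = (26.8 − 10.2)/2 = 8.3 m; q_4 = 0.34 × 0.32 × 8.3 = 0.9030 m³/s
w_5 = (26.8 − 19.3)/2 = 3.75 m; q_5 = 0.19 × 0.09 × 3.75 = 0.06413 m³/s
Q = Σ qᵢ = 1.872 m³/s
= 1.872 × 3600 = 6738 m³/h

6740 m³/h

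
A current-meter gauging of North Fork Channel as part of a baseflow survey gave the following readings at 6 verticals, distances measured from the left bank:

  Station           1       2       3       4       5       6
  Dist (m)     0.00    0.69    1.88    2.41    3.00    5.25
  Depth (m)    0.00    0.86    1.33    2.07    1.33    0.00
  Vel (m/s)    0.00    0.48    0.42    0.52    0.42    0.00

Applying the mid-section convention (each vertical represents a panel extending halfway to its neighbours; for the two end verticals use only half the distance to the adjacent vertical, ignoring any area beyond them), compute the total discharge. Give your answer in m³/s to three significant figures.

w_2 = (1.88 − 0.00)/2 = 0.94 m; q_2 = 0.48 × 0.86 × 0.94 = 0.3880 m³/s
w_3 = (2.41 − 0.69)/2 = 0.86 m; q_3 = 0.42 × 1.33 × 0.86 = 0.4804 m³/s
w_4 = (3.00 − 1.88)/2 = 0.56 m; q_4 = 0.52 × 2.07 × 0.56 = 0.6028 m³/s
w_5 = (5.25 − 2.41)/2 = 1.42 m; q_5 = 0.42 × 1.33 × 1.42 = 0.7932 m³/s
Stations 1, 6 contribute zero (depth or velocity is 0).
Q = Σ qᵢ = 2.264 m³/s

2.26 m³/s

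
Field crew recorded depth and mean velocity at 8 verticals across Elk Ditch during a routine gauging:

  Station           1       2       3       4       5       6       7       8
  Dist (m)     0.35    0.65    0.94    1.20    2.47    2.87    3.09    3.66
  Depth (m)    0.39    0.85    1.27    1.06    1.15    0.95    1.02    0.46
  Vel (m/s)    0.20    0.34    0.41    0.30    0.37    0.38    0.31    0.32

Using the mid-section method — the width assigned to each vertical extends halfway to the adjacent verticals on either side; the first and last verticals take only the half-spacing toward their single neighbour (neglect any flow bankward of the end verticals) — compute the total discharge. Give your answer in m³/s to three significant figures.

w_1 = (0.65 − 0.35)/2 = 0.15 m; q_1 = 0.20 × 0.39 × 0.15 = 0.01170 m³/s
w_2 = (0.94 − 0.35)/2 = 0.295 m; q_2 = 0.34 × 0.85 × 0.295 = 0.08526 m³/s
w_3 = (1.20 − 0.65)/2 = 0.275 m; q_3 = 0.41 × 1.27 × 0.275 = 0.1432 m³/s
w_4 = (2.47 − 0.94)/2 = 0.765 m; q_4 = 0.30 × 1.06 × 0.765 = 0.2433 m³/s
w_5 = (2.87 − 1.20)/2 = 0.835 m; q_5 = 0.37 × 1.15 × 0.835 = 0.3553 m³/s
w_6 = (3.09 − 2.47)/2 = 0.31 m; q_6 = 0.38 × 0.95 × 0.31 = 0.1119 m³/s
w_7 = (3.66 − 2.87)/2 = 0.395 m; q_7 = 0.31 × 1.02 × 0.395 = 0.1249 m³/s
w_8 = (3.66 − 3.09)/2 = 0.285 m; q_8 = 0.32 × 0.46 × 0.285 = 0.04195 m³/s
Q = Σ qᵢ = 1.117 m³/s

1.12 m³/s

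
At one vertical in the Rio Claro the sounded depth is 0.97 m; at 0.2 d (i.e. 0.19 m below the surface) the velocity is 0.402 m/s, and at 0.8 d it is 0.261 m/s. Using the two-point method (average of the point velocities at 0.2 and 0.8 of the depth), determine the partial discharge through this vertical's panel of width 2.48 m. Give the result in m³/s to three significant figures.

0.797 m³/s

v̄ = (0.402 + 0.261) / 2 = 0.3315 m/s
q = v̄ × d × w = 0.3315 × 0.97 × 2.48 = 0.7975 m³/s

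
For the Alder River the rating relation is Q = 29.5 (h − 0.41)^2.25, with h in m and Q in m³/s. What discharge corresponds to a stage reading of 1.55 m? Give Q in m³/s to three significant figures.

39.6 m³/s

Q = 29.5 × (1.55 − 0.41)^2.25 = 29.5 × 1.14^2.25 = 39.61 m³/s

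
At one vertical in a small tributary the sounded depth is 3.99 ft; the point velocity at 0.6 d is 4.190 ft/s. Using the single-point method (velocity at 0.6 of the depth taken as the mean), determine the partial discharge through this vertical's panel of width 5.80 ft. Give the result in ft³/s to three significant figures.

97.0 ft³/s

v̄ = v₀.₆ = 4.190 ft/s
q = v̄ × d × w = 4.190 × 3.99 × 5.80 = 96.96 ft³/s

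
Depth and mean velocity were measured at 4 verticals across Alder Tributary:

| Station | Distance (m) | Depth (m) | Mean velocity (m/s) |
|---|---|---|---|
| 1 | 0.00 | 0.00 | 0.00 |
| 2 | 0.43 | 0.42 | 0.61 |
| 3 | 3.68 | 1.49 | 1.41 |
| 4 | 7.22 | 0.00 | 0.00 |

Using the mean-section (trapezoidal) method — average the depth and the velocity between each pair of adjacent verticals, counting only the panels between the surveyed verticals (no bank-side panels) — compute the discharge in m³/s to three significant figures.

Panel 1-2: Δb = 0.43 m, d̄ = (0.00+0.42)/2 = 0.21, v̄ = (0.00+0.61)/2 = 0.305 → q = 0.43×0.21×0.305 = 0.02754 m³/s
Panel 2-3: Δb = 3.25 m, d̄ = (0.42+1.49)/2 = 0.955, v̄ = (0.61+1.41)/2 = 1.01 → q = 3.25×0.955×1.01 = 3.135 m³/s
Panel 3-4: Δb = 3.54 m, d̄ = (1.49+0.00)/2 = 0.745, v̄ = (1.41+0.00)/2 = 0.705 → q = 3.54×0.745×0.705 = 1.859 m³/s
Q = Σ q = 5.022 m³/s

5.02 m³/s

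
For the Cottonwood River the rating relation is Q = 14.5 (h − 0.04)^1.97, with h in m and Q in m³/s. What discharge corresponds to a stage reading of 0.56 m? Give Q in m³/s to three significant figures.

Q = 14.5 × (0.56 − 0.04)^1.97 = 14.5 × 0.52^1.97 = 3.998 m³/s

4.00 m³/s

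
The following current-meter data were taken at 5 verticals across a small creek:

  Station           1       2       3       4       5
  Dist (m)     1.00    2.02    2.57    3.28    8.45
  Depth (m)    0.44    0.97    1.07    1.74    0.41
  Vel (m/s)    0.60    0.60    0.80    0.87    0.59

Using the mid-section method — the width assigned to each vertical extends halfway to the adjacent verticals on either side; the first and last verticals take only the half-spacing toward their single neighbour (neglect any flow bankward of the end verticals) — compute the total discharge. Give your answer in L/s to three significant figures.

w_1 = (2.02 − 1.00)/2 = 0.51 m; q_1 = 0.60 × 0.44 × 0.51 = 0.1346 m³/s
w_2 = (2.57 − 1.00)/2 = 0.785 m; q_2 = 0.60 × 0.97 × 0.785 = 0.4569 m³/s
w_3 = (3.28 − 2.02)/2 = 0.63 m; q_3 = 0.80 × 1.07 × 0.63 = 0.5393 m³/s
w_4 = (8.45 − 2.57)/2 = 2.94 m; q_4 = 0.87 × 1.74 × 2.94 = 4.451 m³/s
w_5 = (8.45 − 3.28)/2 = 2.585 m; q_5 = 0.59 × 0.41 × 2.585 = 0.6253 m³/s
Q = Σ qᵢ = 6.207 m³/s
= 6.207 × 1000 = 6207 L/s

6210 L/s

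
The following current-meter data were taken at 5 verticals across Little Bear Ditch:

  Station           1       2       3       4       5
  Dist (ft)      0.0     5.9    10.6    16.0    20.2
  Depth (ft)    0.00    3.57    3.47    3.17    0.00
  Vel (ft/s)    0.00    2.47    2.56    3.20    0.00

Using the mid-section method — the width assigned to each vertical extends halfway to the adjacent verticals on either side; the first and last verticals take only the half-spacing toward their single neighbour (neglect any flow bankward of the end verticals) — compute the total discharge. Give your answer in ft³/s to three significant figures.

w_2 = (10.6 − 0.0)/2 = 5.3 ft; q_2 = 2.47 × 3.57 × 5.3 = 46.73 ft³/s
w_3 = (16.0 − 5.9)/2 = 5.05 ft; q_3 = 2.56 × 3.47 × 5.05 = 44.86 ft³/s
w_4 = (20.2 − 10.6)/2 = 4.8 ft; q_4 = 3.20 × 3.17 × 4.8 = 48.69 ft³/s
Stations 1, 5 contribute zero (depth or velocity is 0).
Q = Σ qᵢ = 140.3 ft³/s

140 ft³/s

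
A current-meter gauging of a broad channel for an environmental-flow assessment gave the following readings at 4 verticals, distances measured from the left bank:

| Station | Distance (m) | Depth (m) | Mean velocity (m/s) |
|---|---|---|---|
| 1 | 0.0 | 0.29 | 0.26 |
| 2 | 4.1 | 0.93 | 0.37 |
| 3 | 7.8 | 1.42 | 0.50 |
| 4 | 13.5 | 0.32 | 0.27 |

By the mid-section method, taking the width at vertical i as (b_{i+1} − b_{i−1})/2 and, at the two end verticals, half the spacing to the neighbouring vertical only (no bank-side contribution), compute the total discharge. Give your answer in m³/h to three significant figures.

18300 m³/h

w_1 = (4.1 − 0.0)/2 = 2.05 m; q_1 = 0.26 × 0.29 × 2.05 = 0.1546 m³/s
w_2 = (7.8 − 0.0)/2 = 3.9 m; q_2 = 0.37 × 0.93 × 3.9 = 1.342 m³/s
w_3 = (13.5 − 4.1)/2 = 4.7 m; q_3 = 0.50 × 1.42 × 4.7 = 3.337 m³/s
w_4 = (13.5 − 7.8)/2 = 2.85 m; q_4 = 0.27 × 0.32 × 2.85 = 0.2462 m³/s
Q = Σ qᵢ = 5.080 m³/s
= 5.080 × 3600 = 18290 m³/h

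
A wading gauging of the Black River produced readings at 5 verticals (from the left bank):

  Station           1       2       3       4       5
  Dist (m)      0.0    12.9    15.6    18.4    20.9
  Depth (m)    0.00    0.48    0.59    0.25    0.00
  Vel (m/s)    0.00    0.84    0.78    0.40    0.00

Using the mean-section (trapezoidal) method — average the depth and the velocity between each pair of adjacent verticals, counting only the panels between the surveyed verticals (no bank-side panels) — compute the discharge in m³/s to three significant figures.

Panel 1-2: Δb = 12.9 m, d̄ = (0.00+0.48)/2 = 0.24, v̄ = (0.00+0.84)/2 = 0.42 → q = 12.9×0.24×0.42 = 1.300 m³/s
Panel 2-3: Δb = 2.7 m, d̄ = (0.48+0.59)/2 = 0.535, v̄ = (0.84+0.78)/2 = 0.81 → q = 2.7×0.535×0.81 = 1.170 m³/s
Panel 3-4: Δb = 2.8 m, d̄ = (0.59+0.25)/2 = 0.42, v̄ = (0.78+0.40)/2 = 0.59 → q = 2.8×0.42×0.59 = 0.6938 m³/s
Panel 4-5: Δb = 2.5 m, d̄ = (0.25+0.00)/2 = 0.125, v̄ = (0.40+0.00)/2 = 0.2 → q = 2.5×0.125×0.2 = 0.06250 m³/s
Q = Σ q = 3.227 m³/s

3.23 m³/s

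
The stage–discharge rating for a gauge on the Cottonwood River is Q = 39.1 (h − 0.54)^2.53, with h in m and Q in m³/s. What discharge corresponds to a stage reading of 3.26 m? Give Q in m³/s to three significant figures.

Q = 39.1 × (3.26 − 0.54)^2.53 = 39.1 × 2.72^2.53 = 491.6 m³/s

492 m³/s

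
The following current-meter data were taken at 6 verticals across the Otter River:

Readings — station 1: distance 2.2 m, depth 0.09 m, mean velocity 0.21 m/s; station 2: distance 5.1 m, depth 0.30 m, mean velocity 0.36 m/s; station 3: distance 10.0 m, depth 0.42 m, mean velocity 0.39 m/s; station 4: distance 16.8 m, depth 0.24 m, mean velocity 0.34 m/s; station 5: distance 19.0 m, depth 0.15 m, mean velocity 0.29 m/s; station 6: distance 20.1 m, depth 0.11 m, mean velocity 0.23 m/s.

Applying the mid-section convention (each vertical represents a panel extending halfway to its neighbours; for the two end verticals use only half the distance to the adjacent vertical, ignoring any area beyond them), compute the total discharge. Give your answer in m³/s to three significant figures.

1.86 m³/s

w_1 = (5.1 − 2.2)/2 = 1.45 m; q_1 = 0.21 × 0.09 × 1.45 = 0.02741 m³/s
w_2 = (10.0 − 2.2)/2 = 3.9 m; q_2 = 0.36 × 0.30 × 3.9 = 0.4212 m³/s
w_3 = (16.8 − 5.1)/2 = 5.85 m; q_3 = 0.39 × 0.42 × 5.85 = 0.9582 m³/s
w_4 = (19.0 − 10.0)/2 = 4.5 m; q_4 = 0.34 × 0.24 × 4.5 = 0.3672 m³/s
w_5 = (20.1 − 16.8)/2 = 1.65 m; q_5 = 0.29 × 0.15 × 1.65 = 0.07178 m³/s
w_6 = (20.1 − 19.0)/2 = 0.55 m; q_6 = 0.23 × 0.11 × 0.55 = 0.01392 m³/s
Q = Σ qᵢ = 1.860 m³/s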